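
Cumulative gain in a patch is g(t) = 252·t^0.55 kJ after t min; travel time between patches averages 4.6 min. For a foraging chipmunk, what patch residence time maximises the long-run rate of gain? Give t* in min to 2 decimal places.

Optimal t* satisfies g'(t*) = g(t*)/(T + t*).
g'(t) = 0.55·252·t^-0.45. Setting 0.55·252·t^-0.45 = 252·t^0.55/(4.6+t) gives 0.55(4.6+t) = t, so 0.45·t = 0.55×4.6.
t* = 0.55×4.6/0.45 = 5.622 min.

5.62 min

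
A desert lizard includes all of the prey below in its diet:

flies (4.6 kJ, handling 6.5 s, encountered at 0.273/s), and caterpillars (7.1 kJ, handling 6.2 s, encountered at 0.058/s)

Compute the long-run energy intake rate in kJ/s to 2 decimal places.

Energy encountered per unit search time: 0.273×4.6 + 0.058×7.1 = 1.668 kJ/s.
Handling time per unit search time: 0.273×6.5 + 0.058×6.2 = 2.134.
Rate = 1.668/(1 + 2.134) = 0.5321 kJ/s.

0.53 kJ/s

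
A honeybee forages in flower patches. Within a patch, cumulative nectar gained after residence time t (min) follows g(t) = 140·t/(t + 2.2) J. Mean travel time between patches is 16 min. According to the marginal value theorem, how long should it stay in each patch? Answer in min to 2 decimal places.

By the marginal value theorem, leave when the instantaneous gain rate g'(t) equals the habitat-wide average g(t)/(T + t).
g'(t) = 140·2.2/(t + 2.2)². Setting 140·2.2/(t+2.2)² = 140t/[(t+2.2)(16+t)] gives 2.2(16+t) = t(t+2.2), so t² = 2.2×16 = 35.2.
t* = √35.2 = 5.933 min.

5.93 min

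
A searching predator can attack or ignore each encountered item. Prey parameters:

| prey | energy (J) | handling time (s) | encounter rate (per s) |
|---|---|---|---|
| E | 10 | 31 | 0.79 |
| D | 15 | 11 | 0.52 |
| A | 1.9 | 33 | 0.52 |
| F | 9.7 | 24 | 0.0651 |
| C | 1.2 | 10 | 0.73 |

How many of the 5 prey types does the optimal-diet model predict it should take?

Profitabilities (E/h, J/s): D 1.36, F 0.404, E 0.323, C 0.12, A 0.0576. Add prey in this order while the next type's profitability exceeds the intake rate on those already taken.
Rate on top 1: 1.161. F: 0.404 < 1.161 → exclude; stop.
Optimal diet: D — 1 of 5 types.

1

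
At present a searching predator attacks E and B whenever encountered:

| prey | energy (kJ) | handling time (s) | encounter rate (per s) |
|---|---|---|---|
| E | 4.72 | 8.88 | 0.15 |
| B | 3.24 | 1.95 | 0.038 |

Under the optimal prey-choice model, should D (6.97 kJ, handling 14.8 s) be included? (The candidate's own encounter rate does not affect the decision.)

Yes

On E and B alone, R = ΣλE/(1+Σλh) = 0.8311/2.406 = 0.3454 kJ/s.
D: E/h = 6.97/14.8 = 0.4709 kJ/s.
Since 0.4709 > R, including D increases the long-run rate.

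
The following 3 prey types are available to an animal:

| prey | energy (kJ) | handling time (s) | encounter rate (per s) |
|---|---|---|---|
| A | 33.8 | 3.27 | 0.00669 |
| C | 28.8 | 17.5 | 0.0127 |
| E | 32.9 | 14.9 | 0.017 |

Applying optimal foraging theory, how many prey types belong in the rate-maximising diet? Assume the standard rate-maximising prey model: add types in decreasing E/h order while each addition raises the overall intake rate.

Rank by E/h (kJ/s): A 10.3, E 2.21, C 1.65. Include each in turn until the next type's E/h falls below the running intake rate.
Rate on top 1: 0.2213. E: 2.21 > 0.2213 → include.
Rate on top 2: 0.6159. C: 1.65 > 0.6159 → include.
Optimal diet: A, E, C — 3 of 3 types.

3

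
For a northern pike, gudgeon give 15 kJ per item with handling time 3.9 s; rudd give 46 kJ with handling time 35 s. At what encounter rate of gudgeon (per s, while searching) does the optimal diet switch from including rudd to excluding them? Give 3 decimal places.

0.133 per s

Drop rudd once their profitability E₂/h₂ falls below the rate achievable on gudgeon alone: E₂/h₂ = λE₁/(1 + λh₁).
Solve for λ: λE₁h₂ = E₂(1 + λh₁) → λ(E₁h₂ − E₂h₁) = E₂ → λ = E₂/(E₁h₂ − E₂h₁).
λ = 46/(15×35 − 46×3.9) = 46/345.6 = 0.1331 per s.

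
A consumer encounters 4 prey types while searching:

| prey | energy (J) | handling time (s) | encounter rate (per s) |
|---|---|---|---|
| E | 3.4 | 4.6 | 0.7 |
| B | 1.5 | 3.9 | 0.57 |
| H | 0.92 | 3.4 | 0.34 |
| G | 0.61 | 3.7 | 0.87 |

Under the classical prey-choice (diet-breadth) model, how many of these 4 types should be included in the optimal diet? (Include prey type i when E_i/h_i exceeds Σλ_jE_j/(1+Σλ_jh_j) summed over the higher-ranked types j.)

1

E/h in descending order: E 0.739, B 0.385, H 0.271, G 0.165 J/s. The optimal diet is the largest prefix of this list for which every included type satisfies E_i/h_i > R on the types above it.
Rate on top 1: 0.564. B: 0.385 < 0.564 → exclude; stop.
Optimal diet: E — 1 of 4 types.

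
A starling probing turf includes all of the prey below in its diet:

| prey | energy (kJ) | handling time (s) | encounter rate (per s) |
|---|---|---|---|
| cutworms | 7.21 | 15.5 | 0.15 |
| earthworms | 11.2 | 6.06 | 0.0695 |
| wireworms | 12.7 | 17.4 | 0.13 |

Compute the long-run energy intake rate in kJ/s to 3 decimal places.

0.584 kJ/s

R = Σλ_iE_i / (1 + Σλ_ih_i)
Numerator: 0.15×7.21 + 0.0695×11.2 + 0.13×12.7 = 3.511
Denominator: 1 + 0.15×15.5 + 0.0695×6.06 + 0.13×17.4 = 6.008
R = 3.511/6.008 = 0.5844 kJ/s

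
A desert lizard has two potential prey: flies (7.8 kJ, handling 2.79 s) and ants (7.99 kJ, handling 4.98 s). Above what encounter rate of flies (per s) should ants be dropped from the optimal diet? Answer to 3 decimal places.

0.483 per s

The zero-one rule: include ants iff E₂/h₂ > λE₁/(1+λh₁). Equality gives the switch point.
λE₁h₂ = E₂ + λE₂h₁ ⇒ λ = E₂/(E₁h₂ − E₂h₁) = 7.99/(38.84 − 22.29) = 0.4827 per s.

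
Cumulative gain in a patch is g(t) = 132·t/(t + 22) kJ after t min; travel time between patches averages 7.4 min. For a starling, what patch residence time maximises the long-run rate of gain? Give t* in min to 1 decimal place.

12.8 min

Maximise g(t)/(T+t): set derivative to zero → g'(t)(T+t) = g(t).
g'(t) = 132·22/(t + 22)². Setting 132·22/(t+22)² = 132t/[(t+22)(7.4+t)] gives 22(7.4+t) = t(t+22), so t² = 22×7.4 = 162.8.
t* = √162.8 = 12.76 min.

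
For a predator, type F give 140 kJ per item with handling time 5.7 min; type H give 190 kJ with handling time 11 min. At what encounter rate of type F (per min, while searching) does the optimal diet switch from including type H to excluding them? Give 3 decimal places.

Drop type H once their profitability E₂/h₂ falls below the rate achievable on type F alone: E₂/h₂ = λE₁/(1 + λh₁).
Solve for λ: λE₁h₂ = E₂(1 + λh₁) → λ(E₁h₂ − E₂h₁) = E₂ → λ = E₂/(E₁h₂ − E₂h₁).
λ = 190/(140×11 − 190×5.7) = 190/457 = 0.4158 per min.

0.416 per min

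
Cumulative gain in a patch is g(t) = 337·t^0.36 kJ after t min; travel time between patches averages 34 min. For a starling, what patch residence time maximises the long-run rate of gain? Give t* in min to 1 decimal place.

19.1 min

Maximise g(t)/(T+t): set derivative to zero → g'(t)(T+t) = g(t).
g'(t) = 0.36·337·t^-0.64. Setting 0.36·337·t^-0.64 = 337·t^0.36/(34+t) gives 0.36(34+t) = t, so 0.64·t = 0.36×34.
t* = 0.36×34/0.64 = 19.12 min.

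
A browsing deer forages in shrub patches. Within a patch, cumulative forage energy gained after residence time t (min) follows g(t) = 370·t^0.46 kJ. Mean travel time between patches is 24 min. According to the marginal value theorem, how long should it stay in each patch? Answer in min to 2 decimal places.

20.44 min

Optimal t* satisfies g'(t*) = g(t*)/(T + t*).
g'(t) = 0.46·370·t^-0.54. Setting 0.46·370·t^-0.54 = 370·t^0.46/(24+t) gives 0.46(24+t) = t, so 0.54·t = 0.46×24.
t* = 0.46×24/0.54 = 20.44 min.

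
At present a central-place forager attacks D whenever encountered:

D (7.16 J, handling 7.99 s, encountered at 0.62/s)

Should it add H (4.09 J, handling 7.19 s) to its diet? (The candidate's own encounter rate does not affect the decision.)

No

Intake rate on the current diet: R = (0.62×7.16) / (1 + 0.62×7.99) = 4.439/5.954 = 0.7456 J/s.
Profitability of H: 4.09/7.19 = 0.5688 J/s.
Since 0.5688 < R, time spent handling H is better spent searching.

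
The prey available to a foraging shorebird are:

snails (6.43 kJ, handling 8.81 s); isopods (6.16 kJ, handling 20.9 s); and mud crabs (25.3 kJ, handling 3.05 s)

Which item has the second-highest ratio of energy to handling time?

Profitability E/h (kJ/s): snails = 6.43/8.81 = 0.73, isopods = 6.16/20.9 = 0.295, mud crabs = 25.3/3.05 = 8.3.
Ranked: mud crabs > snails > isopods.

snails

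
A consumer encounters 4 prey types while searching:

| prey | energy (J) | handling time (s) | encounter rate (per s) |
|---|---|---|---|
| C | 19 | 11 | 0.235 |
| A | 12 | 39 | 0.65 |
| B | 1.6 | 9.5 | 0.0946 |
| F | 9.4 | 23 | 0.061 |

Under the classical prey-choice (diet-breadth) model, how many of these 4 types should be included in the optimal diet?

1

Profitabilities (E/h, J/s): C 1.73, F 0.409, A 0.308, B 0.168. Add prey in this order while the next type's profitability exceeds the intake rate on those already taken.
Rate on top 1: 1.245. F: 0.409 < 1.245 → exclude; stop.
Optimal diet: C — 1 of 4 types.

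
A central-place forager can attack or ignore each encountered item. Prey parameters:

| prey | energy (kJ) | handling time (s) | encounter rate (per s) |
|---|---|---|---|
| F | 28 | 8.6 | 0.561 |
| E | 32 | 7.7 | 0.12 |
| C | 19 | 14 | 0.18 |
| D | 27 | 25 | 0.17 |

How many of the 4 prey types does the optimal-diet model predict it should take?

2

Profitabilities (E/h, kJ/s): E 4.16, F 3.26, C 1.36, D 1.08. Add prey in this order while the next type's profitability exceeds the intake rate on those already taken.
Rate on top 1: 1.996. F: 3.26 > 1.996 → include.
Rate on top 2: 2.897. C: 1.36 < 2.897 → exclude; stop.
Optimal diet: E, F — 2 of 4 types.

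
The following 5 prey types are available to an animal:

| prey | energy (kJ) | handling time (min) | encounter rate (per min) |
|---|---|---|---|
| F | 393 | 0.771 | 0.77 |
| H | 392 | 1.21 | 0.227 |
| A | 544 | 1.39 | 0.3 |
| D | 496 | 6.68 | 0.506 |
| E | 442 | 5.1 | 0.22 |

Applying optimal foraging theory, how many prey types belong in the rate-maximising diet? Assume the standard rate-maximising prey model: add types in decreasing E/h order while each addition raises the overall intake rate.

Rank by E/h (kJ/min): F 510, A 391, H 324, E 86.7, D 74.3. Include each in turn until the next type's E/h falls below the running intake rate.
Rate on top 1: 189.9. A: 391 > 189.9 → include.
Rate on top 2: 231.7. H: 324 > 231.7 → include.
Rate on top 3: 242.8. E: 86.7 < 242.8 → exclude; stop.
Optimal diet: F, A, H — 3 of 5 types.

3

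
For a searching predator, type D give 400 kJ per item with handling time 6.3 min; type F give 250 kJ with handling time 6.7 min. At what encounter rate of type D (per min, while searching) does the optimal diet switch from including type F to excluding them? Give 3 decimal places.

At the threshold, the rate on type D alone equals the profitability of type F: λ·400/(1 + λ·6.3) = 250/6.7 = 37.31.
Rearranging, λ(400 − 37.31×6.3) = 37.31, so λ = 37.31/164.9 = 0.2262 per min.

0.226 per min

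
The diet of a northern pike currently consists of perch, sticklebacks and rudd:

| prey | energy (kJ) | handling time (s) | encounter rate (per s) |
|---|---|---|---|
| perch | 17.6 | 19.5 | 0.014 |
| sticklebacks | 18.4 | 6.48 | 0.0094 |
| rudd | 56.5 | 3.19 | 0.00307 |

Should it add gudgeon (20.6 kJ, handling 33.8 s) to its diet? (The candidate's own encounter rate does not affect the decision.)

Intake rate on the current diet: R = (0.014×17.6 + 0.0094×18.4 + 0.00307×56.5) / (1 + 0.014×19.5 + 0.0094×6.48 + 0.00307×3.19) = 0.5928/1.344 = 0.4412 kJ/s.
Profitability of gudgeon: 20.6/33.8 = 0.6095 kJ/s.
0.6095 > 0.4412, so adding gudgeon raises the average — include it.

Yes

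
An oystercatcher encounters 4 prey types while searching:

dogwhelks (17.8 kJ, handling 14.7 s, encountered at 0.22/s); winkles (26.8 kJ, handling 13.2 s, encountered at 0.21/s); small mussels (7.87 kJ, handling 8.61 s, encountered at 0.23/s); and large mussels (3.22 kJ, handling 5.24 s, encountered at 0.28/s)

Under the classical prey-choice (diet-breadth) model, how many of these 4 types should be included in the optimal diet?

E/h in descending order: winkles 2.03, dogwhelks 1.21, small mussels 0.914, large mussels 0.615 kJ/s. The optimal diet is the largest prefix of this list for which every included type satisfies E_i/h_i > R on the types above it.
Rate on top 1: 1.492. dogwhelks: 1.21 < 1.492 → exclude; stop.
Optimal diet: winkles — 1 of 4 types.

1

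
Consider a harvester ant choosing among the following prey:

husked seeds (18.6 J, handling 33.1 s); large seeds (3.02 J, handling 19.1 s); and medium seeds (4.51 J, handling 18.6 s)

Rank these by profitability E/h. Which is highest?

husked seeds

In descending order of E/h:
husked seeds: 18.6/33.1 = 0.562 J/s
medium seeds: 4.51/18.6 = 0.242 J/s
large seeds: 3.02/19.1 = 0.158 J/s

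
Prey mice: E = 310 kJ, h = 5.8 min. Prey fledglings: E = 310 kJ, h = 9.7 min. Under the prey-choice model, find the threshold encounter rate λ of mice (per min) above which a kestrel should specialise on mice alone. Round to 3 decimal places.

The zero-one rule: include fledglings iff E₂/h₂ > λE₁/(1+λh₁). Equality gives the switch point.
λE₁h₂ = E₂ + λE₂h₁ ⇒ λ = E₂/(E₁h₂ − E₂h₁) = 310/(3007 − 1798) = 0.2564 per min.

0.256 per min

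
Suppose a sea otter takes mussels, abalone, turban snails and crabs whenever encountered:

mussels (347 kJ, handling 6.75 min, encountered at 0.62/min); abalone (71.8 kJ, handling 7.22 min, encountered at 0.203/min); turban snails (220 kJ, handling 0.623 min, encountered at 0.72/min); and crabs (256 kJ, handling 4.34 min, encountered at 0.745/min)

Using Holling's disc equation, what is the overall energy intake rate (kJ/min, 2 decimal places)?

56.02 kJ/min

R = (0.62×347 + 0.203×71.8 + 0.72×220 + 0.745×256) / (1 + 0.62×6.75 + 0.203×7.22 + 0.72×0.623 + 0.745×4.34) = 578.8/10.33 = 56.02 kJ/min.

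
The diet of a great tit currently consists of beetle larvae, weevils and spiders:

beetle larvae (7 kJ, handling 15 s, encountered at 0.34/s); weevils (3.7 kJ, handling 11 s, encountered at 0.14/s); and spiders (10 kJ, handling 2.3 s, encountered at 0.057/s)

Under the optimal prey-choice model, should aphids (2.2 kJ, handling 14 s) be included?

No

Intake rate on the current diet: R = (0.34×7 + 0.14×3.7 + 0.057×10) / (1 + 0.34×15 + 0.14×11 + 0.057×2.3) = 3.468/7.771 = 0.4463 kJ/s.
Profitability of aphids: 2.2/14 = 0.1571 kJ/s.
0.1571 < 0.4463, so adding aphids would lower the average — exclude it.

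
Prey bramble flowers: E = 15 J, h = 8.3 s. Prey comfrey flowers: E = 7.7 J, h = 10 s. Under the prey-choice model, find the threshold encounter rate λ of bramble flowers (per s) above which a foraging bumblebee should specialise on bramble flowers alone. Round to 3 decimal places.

Drop comfrey flowers once their profitability E₂/h₂ falls below the rate achievable on bramble flowers alone: E₂/h₂ = λE₁/(1 + λh₁).
Solve for λ: λE₁h₂ = E₂(1 + λh₁) → λ(E₁h₂ − E₂h₁) = E₂ → λ = E₂/(E₁h₂ − E₂h₁).
λ = 7.7/(15×10 − 7.7×8.3) = 7.7/86.09 = 0.08944 per s.

0.089 per s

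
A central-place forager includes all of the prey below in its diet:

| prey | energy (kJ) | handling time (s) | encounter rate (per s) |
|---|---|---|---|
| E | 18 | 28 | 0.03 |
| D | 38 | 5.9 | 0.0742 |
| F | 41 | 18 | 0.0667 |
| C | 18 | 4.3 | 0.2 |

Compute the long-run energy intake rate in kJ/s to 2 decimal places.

Energy encountered per unit search time: 0.03×18 + 0.0742×38 + 0.0667×41 + 0.2×18 = 9.694 kJ/s.
Handling time per unit search time: 0.03×28 + 0.0742×5.9 + 0.0667×18 + 0.2×4.3 = 3.338.
Rate = 9.694/(1 + 3.338) = 2.235 kJ/s.

2.23 kJ/s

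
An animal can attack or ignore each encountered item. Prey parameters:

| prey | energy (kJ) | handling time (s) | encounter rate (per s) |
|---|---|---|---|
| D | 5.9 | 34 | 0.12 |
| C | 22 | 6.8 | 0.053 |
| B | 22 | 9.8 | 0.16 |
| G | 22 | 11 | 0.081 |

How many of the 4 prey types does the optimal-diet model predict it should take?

E/h in descending order: C 3.24, B 2.24, G 2, D 0.174 kJ/s. The optimal diet is the largest prefix of this list for which every included type satisfies E_i/h_i > R on the types above it.
Rate on top 1: 0.8571. B: 2.24 > 0.8571 → include.
Rate on top 2: 1.6. G: 2 > 1.6 → include.
Rate on top 3: 1.693. D: 0.174 < 1.693 → exclude; stop.
Optimal diet: C, B, G — 3 of 4 types.

3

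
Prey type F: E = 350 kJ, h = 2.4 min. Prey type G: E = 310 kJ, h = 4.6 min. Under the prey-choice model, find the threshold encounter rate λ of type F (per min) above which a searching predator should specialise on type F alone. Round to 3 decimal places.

Drop type G once their profitability E₂/h₂ falls below the rate achievable on type F alone: E₂/h₂ = λE₁/(1 + λh₁).
Solve for λ: λE₁h₂ = E₂(1 + λh₁) → λ(E₁h₂ − E₂h₁) = E₂ → λ = E₂/(E₁h₂ − E₂h₁).
λ = 310/(350×4.6 − 310×2.4) = 310/866 = 0.358 per min.

0.358 per min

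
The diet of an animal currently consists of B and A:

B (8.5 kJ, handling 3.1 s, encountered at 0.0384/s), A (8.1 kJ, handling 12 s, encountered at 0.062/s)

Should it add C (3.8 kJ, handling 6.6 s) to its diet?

Yes

Current rate: (0.0384×8.5 + 0.062×8.1)/(1 + 0.0384×3.1 + 0.062×12) = 0.4448 kJ/s.
C: E/h = 3.8/6.6 = 0.5758 kJ/s.
Since 0.5758 > R, including C increases the long-run rate.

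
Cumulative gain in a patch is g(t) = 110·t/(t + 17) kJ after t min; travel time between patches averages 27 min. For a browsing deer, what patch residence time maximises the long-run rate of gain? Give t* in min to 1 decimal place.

Maximise g(t)/(T+t): set derivative to zero → g'(t)(T+t) = g(t).
g'(t) = 110·17/(t + 17)². Setting 110·17/(t+17)² = 110t/[(t+17)(27+t)] gives 17(27+t) = t(t+17), so t² = 17×27 = 459.
t* = √459 = 21.42 min.

21.4 min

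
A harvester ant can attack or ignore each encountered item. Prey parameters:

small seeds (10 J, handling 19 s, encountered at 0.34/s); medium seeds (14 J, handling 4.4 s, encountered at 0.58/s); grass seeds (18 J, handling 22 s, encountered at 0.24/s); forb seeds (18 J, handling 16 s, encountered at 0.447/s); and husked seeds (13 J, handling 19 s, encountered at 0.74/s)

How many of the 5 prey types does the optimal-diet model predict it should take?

1

Profitabilities (E/h, J/s): medium seeds 3.18, forb seeds 1.12, grass seeds 0.818, husked seeds 0.684, small seeds 0.526. Add prey in this order while the next type's profitability exceeds the intake rate on those already taken.
Rate on top 1: 2.286. forb seeds: 1.12 < 2.286 → exclude; stop.
Optimal diet: medium seeds — 1 of 5 types.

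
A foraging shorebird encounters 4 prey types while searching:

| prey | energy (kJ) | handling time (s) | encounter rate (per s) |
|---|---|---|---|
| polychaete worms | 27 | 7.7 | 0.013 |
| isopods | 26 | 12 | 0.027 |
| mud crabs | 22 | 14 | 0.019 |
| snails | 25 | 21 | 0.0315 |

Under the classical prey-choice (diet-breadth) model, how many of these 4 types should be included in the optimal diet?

E/h in descending order: polychaete worms 3.51, isopods 2.17, mud crabs 1.57, snails 1.19 kJ/s. The optimal diet is the largest prefix of this list for which every included type satisfies E_i/h_i > R on the types above it.
Rate on top 1: 0.3191. isopods: 2.17 > 0.3191 → include.
Rate on top 2: 0.7394. mud crabs: 1.57 > 0.7394 → include.
Rate on top 3: 0.8704. snails: 1.19 > 0.8704 → include.
Optimal diet: polychaete worms, isopods, mud crabs, snails — 4 of 4 types.

4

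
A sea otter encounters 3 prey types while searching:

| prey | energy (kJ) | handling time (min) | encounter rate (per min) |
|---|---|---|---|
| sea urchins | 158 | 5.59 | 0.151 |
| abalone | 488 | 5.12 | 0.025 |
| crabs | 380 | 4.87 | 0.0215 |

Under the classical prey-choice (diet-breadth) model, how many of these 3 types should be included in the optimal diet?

3

Rank by E/h (kJ/min): abalone 95.3, crabs 78, sea urchins 28.3. Include each in turn until the next type's E/h falls below the running intake rate.
Rate on top 1: 10.82. crabs: 78 > 10.82 → include.
Rate on top 2: 16.52. sea urchins: 28.3 > 16.52 → include.
Optimal diet: abalone, crabs, sea urchins — 3 of 3 types.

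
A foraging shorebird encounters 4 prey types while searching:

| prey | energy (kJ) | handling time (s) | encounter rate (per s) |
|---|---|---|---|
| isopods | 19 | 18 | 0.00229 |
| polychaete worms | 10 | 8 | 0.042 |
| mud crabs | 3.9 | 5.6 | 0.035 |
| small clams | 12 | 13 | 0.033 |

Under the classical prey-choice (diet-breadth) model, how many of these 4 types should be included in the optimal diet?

E/h in descending order: polychaete worms 1.25, isopods 1.06, small clams 0.923, mud crabs 0.696 kJ/s. The optimal diet is the largest prefix of this list for which every included type satisfies E_i/h_i > R on the types above it.
Rate on top 1: 0.3144. isopods: 1.06 > 0.3144 → include.
Rate on top 2: 0.3366. small clams: 0.923 > 0.3366 → include.
Rate on top 3: 0.4759. mud crabs: 0.696 > 0.4759 → include.
Optimal diet: polychaete worms, isopods, small clams, mud crabs — 4 of 4 types.

4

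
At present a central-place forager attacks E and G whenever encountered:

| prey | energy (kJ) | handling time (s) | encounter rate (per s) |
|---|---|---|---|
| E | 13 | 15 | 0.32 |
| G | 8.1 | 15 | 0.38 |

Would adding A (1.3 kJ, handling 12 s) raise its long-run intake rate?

Intake rate on the current diet: R = (0.32×13 + 0.38×8.1) / (1 + 0.32×15 + 0.38×15) = 7.238/11.5 = 0.6294 kJ/s.
Profitability of A: 1.3/12 = 0.1083 kJ/s.
Since 0.1083 < R, time spent handling A is better spent searching.

No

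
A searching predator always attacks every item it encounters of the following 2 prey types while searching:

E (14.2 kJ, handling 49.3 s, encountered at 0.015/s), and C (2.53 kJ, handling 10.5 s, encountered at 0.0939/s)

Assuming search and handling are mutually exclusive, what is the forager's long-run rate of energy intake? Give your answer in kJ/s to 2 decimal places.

0.17 kJ/s

R = Σλ_iE_i / (1 + Σλ_ih_i)
Numerator: 0.015×14.2 + 0.0939×2.53 = 0.4506
Denominator: 1 + 0.015×49.3 + 0.0939×10.5 = 2.725
R = 0.4506/2.725 = 0.1653 kJ/s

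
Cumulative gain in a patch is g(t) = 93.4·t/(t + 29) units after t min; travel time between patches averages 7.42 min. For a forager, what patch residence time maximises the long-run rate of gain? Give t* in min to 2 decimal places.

14.67 min

Optimal t* satisfies g'(t*) = g(t*)/(T + t*).
g'(t) = 93.4·29/(t + 29)². Setting 93.4·29/(t+29)² = 93.4t/[(t+29)(7.42+t)] gives 29(7.42+t) = t(t+29), so t² = 29×7.42 = 215.2.
t* = √215.2 = 14.67 min.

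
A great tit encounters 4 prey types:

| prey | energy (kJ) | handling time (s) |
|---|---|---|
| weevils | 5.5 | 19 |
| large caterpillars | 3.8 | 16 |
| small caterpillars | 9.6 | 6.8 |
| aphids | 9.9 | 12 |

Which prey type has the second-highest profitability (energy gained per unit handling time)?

In descending order of E/h:
small caterpillars: 9.6/6.8 = 1.41 kJ/s
aphids: 9.9/12 = 0.825 kJ/s
weevils: 5.5/19 = 0.289 kJ/s
large caterpillars: 3.8/16 = 0.237 kJ/s

aphids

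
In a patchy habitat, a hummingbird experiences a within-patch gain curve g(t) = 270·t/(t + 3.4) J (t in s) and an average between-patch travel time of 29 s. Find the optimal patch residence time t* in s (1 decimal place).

By the marginal value theorem, leave when the instantaneous gain rate g'(t) equals the habitat-wide average g(t)/(T + t).
g'(t) = 270·3.4/(t + 3.4)². Setting 270·3.4/(t+3.4)² = 270t/[(t+3.4)(29+t)] gives 3.4(29+t) = t(t+3.4), so t² = 3.4×29 = 98.6.
t* = √98.6 = 9.93 s.

9.9 s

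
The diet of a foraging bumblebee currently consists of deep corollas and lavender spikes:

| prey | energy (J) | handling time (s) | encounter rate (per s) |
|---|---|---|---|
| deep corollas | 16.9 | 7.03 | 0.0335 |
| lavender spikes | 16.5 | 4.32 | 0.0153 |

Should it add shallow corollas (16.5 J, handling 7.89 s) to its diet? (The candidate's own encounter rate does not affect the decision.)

Yes

Current rate: (0.0335×16.9 + 0.0153×16.5)/(1 + 0.0335×7.03 + 0.0153×4.32) = 0.6289 J/s.
Profitability of shallow corollas: 16.5/7.89 = 2.091 J/s.
Since 2.091 > R, including shallow corollas increases the long-run rate.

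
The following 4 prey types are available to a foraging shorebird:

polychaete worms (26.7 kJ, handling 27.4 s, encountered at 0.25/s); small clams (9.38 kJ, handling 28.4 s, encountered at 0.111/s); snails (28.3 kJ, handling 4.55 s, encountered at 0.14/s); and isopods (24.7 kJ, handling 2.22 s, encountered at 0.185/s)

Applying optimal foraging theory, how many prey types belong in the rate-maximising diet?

2

Profitabilities (E/h, kJ/s): isopods 11.1, snails 6.22, polychaete worms 0.974, small clams 0.33. Add prey in this order while the next type's profitability exceeds the intake rate on those already taken.
Rate on top 1: 3.239. snails: 6.22 > 3.239 → include.
Rate on top 2: 4.166. polychaete worms: 0.974 < 4.166 → exclude; stop.
Optimal diet: isopods, snails — 2 of 4 types.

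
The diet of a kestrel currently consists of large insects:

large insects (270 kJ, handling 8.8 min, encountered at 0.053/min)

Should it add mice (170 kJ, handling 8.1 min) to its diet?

Yes

Current rate: (0.053×270)/(1 + 0.053×8.8) = 9.759 kJ/min.
mice: E/h = 170/8.1 = 20.99 kJ/min.
20.99 > 9.759, so adding mice raises the average — include it.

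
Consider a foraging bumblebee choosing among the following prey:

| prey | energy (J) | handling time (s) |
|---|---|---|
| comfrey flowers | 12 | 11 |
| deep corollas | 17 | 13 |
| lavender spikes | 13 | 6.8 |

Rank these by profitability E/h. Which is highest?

lavender spikes

Profitability E/h (J/s): comfrey flowers = 12/11 = 1.09, deep corollas = 17/13 = 1.31, lavender spikes = 13/6.8 = 1.91.
Ranked: lavender spikes > deep corollas > comfrey flowers.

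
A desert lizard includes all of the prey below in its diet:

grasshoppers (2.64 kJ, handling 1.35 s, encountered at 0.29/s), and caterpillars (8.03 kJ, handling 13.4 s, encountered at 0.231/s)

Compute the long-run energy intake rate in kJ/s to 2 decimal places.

0.58 kJ/s

R = Σλ_iE_i / (1 + Σλ_ih_i)
Numerator: 0.29×2.64 + 0.231×8.03 = 2.621
Denominator: 1 + 0.29×1.35 + 0.231×13.4 = 4.487
R = 2.621/4.487 = 0.584 kJ/s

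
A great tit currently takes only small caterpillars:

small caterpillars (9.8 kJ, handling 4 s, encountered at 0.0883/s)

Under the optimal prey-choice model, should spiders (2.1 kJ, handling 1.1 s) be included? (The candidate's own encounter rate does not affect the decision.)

Yes

Current rate: (0.0883×9.8)/(1 + 0.0883×4) = 0.6395 kJ/s.
spiders: E/h = 2.1/1.1 = 1.909 kJ/s.
Since 1.909 > R, including spiders increases the long-run rate.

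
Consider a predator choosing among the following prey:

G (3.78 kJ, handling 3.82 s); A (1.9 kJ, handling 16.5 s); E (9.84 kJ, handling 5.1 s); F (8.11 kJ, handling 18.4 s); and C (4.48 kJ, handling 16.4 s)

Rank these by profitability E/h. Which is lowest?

A

Profitability E/h (kJ/s): G = 3.78/3.82 = 0.99, A = 1.9/16.5 = 0.115, E = 9.84/5.1 = 1.93, F = 8.11/18.4 = 0.441, C = 4.48/16.4 = 0.273.
Ranked: E > G > F > C > A.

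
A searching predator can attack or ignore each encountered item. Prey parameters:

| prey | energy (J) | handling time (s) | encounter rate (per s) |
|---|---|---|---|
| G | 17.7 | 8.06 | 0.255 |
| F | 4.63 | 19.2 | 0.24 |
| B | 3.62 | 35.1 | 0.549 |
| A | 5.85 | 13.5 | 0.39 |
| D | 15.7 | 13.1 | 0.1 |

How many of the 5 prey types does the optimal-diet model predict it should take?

Rank by E/h (J/s): G 2.2, D 1.2, A 0.433, F 0.241, B 0.103. Include each in turn until the next type's E/h falls below the running intake rate.
Rate on top 1: 1.477. D: 1.2 < 1.477 → exclude; stop.
Optimal diet: G — 1 of 5 types.

1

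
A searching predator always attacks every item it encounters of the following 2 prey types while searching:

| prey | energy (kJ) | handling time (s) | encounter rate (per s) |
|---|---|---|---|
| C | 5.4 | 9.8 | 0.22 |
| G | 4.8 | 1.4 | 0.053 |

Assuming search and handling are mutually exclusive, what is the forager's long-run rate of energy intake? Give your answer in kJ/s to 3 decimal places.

R = (0.22×5.4 + 0.053×4.8) / (1 + 0.22×9.8 + 0.053×1.4) = 1.442/3.23 = 0.4465 kJ/s.

0.447 kJ/s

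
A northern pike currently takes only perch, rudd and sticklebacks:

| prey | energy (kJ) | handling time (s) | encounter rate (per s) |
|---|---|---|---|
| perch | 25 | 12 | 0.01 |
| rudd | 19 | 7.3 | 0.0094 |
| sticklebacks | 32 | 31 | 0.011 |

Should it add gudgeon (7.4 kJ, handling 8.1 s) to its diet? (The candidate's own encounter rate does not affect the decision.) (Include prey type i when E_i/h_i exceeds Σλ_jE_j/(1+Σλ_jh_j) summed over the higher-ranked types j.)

Intake rate on the current diet: R = (0.01×25 + 0.0094×19 + 0.011×32) / (1 + 0.01×12 + 0.0094×7.3 + 0.011×31) = 0.7806/1.53 = 0.5103 kJ/s.
Profitability of gudgeon: 7.4/8.1 = 0.9136 kJ/s.
0.9136 > 0.5103, so adding gudgeon raises the average — include it.

Yes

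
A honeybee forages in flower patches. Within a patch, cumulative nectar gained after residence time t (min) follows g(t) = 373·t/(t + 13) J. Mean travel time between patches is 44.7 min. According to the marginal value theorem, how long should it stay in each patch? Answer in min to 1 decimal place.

24.1 min

Optimal t* satisfies g'(t*) = g(t*)/(T + t*).
g'(t) = 373·13/(t + 13)². Setting 373·13/(t+13)² = 373t/[(t+13)(44.7+t)] gives 13(44.7+t) = t(t+13), so t² = 13×44.7 = 581.1.
t* = √581.1 = 24.11 min.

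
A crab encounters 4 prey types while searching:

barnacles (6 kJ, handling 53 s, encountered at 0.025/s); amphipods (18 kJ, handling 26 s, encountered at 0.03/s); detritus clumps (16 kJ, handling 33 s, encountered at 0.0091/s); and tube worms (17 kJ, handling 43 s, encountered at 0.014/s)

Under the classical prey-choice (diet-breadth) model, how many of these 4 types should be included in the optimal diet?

3

Profitabilities (E/h, kJ/s): amphipods 0.692, detritus clumps 0.485, tube worms 0.395, barnacles 0.113. Add prey in this order while the next type's profitability exceeds the intake rate on those already taken.
Rate on top 1: 0.3034. detritus clumps: 0.485 > 0.3034 → include.
Rate on top 2: 0.3296. tube worms: 0.395 > 0.3296 → include.
Rate on top 3: 0.3443. barnacles: 0.113 < 0.3443 → exclude; stop.
Optimal diet: amphipods, detritus clumps, tube worms — 3 of 4 types.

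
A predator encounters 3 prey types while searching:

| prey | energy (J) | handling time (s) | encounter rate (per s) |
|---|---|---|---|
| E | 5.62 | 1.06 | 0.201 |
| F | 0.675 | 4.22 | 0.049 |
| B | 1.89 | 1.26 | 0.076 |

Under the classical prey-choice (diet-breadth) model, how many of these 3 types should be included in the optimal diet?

E/h in descending order: E 5.3, B 1.5, F 0.16 J/s. The optimal diet is the largest prefix of this list for which every included type satisfies E_i/h_i > R on the types above it.
Rate on top 1: 0.9312. B: 1.5 > 0.9312 → include.
Rate on top 2: 0.9728. F: 0.16 < 0.9728 → exclude; stop.
Optimal diet: E, B — 2 of 3 types.

2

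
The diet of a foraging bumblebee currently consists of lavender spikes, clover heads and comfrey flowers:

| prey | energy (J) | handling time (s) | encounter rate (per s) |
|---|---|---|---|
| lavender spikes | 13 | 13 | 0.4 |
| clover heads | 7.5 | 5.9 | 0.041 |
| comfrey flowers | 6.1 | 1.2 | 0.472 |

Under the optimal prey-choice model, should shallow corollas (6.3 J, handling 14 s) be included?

No

On lavender spikes, clover heads and comfrey flowers alone, R = ΣλE/(1+Σλh) = 8.387/7.008 = 1.197 J/s.
Profitability of shallow corollas: 6.3/14 = 0.45 J/s.
Since 0.45 < R, time spent handling shallow corollas is better spent searching.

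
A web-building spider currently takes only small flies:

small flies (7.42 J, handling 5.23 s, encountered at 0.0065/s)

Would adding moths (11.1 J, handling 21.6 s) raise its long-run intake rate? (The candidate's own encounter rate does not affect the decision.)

On small flies alone, R = ΣλE/(1+Σλh) = 0.04823/1.034 = 0.04664 J/s.
moths: E/h = 11.1/21.6 = 0.5139 J/s.
Since 0.5139 > R, including moths increases the long-run rate.

Yes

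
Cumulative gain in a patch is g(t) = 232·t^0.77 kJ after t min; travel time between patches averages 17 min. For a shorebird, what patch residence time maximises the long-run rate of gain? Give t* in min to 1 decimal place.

56.9 min

By the marginal value theorem, leave when the instantaneous gain rate g'(t) equals the habitat-wide average g(t)/(T + t).
g'(t) = 0.77·232·t^-0.23. Setting 0.77·232·t^-0.23 = 232·t^0.77/(17+t) gives 0.77(17+t) = t, so 0.23·t = 0.77×17.
t* = 0.77×17/0.23 = 56.91 min.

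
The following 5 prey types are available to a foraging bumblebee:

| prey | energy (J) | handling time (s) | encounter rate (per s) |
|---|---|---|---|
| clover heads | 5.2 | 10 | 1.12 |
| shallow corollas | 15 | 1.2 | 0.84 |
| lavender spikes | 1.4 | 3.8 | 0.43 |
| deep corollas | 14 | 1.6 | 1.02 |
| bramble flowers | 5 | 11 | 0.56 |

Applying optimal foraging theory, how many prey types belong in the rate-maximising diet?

2

Profitabilities (E/h, J/s): shallow corollas 12.5, deep corollas 8.75, clover heads 0.52, bramble flowers 0.455, lavender spikes 0.368. Add prey in this order while the next type's profitability exceeds the intake rate on those already taken.
Rate on top 1: 6.275. deep corollas: 8.75 > 6.275 → include.
Rate on top 2: 7.385. clover heads: 0.52 < 7.385 → exclude; stop.
Optimal diet: shallow corollas, deep corollas — 2 of 5 types.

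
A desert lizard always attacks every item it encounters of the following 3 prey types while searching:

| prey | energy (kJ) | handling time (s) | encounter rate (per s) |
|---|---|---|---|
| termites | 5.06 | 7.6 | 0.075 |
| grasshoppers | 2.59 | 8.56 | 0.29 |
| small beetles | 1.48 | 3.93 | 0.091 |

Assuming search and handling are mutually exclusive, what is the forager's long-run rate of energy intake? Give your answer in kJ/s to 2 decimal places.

Energy encountered per unit search time: 0.075×5.06 + 0.29×2.59 + 0.091×1.48 = 1.265 kJ/s.
Handling time per unit search time: 0.075×7.6 + 0.29×8.56 + 0.091×3.93 = 3.41.
Rate = 1.265/(1 + 3.41) = 0.2869 kJ/s.

0.29 kJ/s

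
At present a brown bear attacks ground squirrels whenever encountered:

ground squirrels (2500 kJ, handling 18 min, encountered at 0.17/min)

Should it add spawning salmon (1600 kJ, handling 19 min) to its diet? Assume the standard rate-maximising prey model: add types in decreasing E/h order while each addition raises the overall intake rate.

No

Current rate: (0.17×2500)/(1 + 0.17×18) = 104.7 kJ/min.
Profitability of spawning salmon: 1600/19 = 84.21 kJ/min.
Since 84.21 < R, time spent handling spawning salmon is better spent searching.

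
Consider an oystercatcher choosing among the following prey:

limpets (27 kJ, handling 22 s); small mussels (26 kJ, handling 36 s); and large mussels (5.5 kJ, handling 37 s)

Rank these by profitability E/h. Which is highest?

Profitability E/h (kJ/s): limpets = 27/22 = 1.23, small mussels = 26/36 = 0.722, large mussels = 5.5/37 = 0.149.
Ranked: limpets > small mussels > large mussels.

limpets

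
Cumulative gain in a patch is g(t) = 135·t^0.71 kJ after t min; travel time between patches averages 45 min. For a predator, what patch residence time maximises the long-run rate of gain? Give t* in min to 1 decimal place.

110.2 min

Optimal t* satisfies g'(t*) = g(t*)/(T + t*).
g'(t) = 0.71·135·t^-0.29. Setting 0.71·135·t^-0.29 = 135·t^0.71/(45+t) gives 0.71(45+t) = t, so 0.29·t = 0.71×45.
t* = 0.71×45/0.29 = 110.2 min.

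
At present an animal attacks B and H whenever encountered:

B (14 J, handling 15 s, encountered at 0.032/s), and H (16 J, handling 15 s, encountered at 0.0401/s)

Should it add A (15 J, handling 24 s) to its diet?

On B and H alone, R = ΣλE/(1+Σλh) = 1.09/2.082 = 0.5235 J/s.
Profitability of A: 15/24 = 0.625 J/s.
0.625 > 0.5235, so adding A raises the average — include it.

Yes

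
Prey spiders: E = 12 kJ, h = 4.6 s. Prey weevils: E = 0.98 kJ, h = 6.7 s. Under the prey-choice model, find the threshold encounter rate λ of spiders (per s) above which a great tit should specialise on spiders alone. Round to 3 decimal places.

The zero-one rule: include weevils iff E₂/h₂ > λE₁/(1+λh₁). Equality gives the switch point.
λE₁h₂ = E₂ + λE₂h₁ ⇒ λ = E₂/(E₁h₂ − E₂h₁) = 0.98/(80.4 − 4.508) = 0.01291 per s.

0.013 per s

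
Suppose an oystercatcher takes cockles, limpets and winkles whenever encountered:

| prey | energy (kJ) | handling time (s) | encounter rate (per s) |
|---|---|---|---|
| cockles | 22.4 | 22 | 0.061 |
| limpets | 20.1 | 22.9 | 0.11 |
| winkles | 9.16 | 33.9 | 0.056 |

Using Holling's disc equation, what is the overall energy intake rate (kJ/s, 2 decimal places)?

0.61 kJ/s

R = (0.061×22.4 + 0.11×20.1 + 0.056×9.16) / (1 + 0.061×22 + 0.11×22.9 + 0.056×33.9) = 4.09/6.759 = 0.6051 kJ/s.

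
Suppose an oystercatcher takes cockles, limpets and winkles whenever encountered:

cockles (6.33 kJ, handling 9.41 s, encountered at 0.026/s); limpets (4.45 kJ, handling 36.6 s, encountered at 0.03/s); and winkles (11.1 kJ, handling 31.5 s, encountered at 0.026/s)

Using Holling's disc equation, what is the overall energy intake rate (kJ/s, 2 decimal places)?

0.19 kJ/s

R = (0.026×6.33 + 0.03×4.45 + 0.026×11.1) / (1 + 0.026×9.41 + 0.03×36.6 + 0.026×31.5) = 0.5867/3.162 = 0.1856 kJ/s.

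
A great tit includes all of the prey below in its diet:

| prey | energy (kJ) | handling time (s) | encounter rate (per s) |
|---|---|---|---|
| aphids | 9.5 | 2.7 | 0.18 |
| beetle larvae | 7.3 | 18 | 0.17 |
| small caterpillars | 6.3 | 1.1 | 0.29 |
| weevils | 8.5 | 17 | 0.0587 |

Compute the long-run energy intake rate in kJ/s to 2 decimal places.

R = Σλ_iE_i / (1 + Σλ_ih_i)
Numerator: 0.18×9.5 + 0.17×7.3 + 0.29×6.3 + 0.0587×8.5 = 5.277
Denominator: 1 + 0.18×2.7 + 0.17×18 + 0.29×1.1 + 0.0587×17 = 5.863
R = 5.277/5.863 = 0.9001 kJ/s

0.90 kJ/s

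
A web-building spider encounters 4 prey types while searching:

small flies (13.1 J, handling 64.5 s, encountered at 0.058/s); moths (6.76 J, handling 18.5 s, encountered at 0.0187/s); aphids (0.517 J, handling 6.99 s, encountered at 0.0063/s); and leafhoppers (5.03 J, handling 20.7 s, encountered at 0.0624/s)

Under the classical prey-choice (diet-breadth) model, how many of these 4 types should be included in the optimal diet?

Rank by E/h (J/s): moths 0.365, leafhoppers 0.243, small flies 0.203, aphids 0.074. Include each in turn until the next type's E/h falls below the running intake rate.
Rate on top 1: 0.09392. leafhoppers: 0.243 > 0.09392 → include.
Rate on top 2: 0.1669. small flies: 0.203 > 0.1669 → include.
Rate on top 3: 0.1881. aphids: 0.074 < 0.1881 → exclude; stop.
Optimal diet: moths, leafhoppers, small flies — 3 of 4 types.

3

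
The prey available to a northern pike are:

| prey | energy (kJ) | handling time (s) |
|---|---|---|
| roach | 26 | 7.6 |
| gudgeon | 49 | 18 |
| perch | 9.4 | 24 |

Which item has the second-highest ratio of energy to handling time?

gudgeon

In descending order of E/h:
roach: 26/7.6 = 3.42 kJ/s
gudgeon: 49/18 = 2.72 kJ/s
perch: 9.4/24 = 0.392 kJ/s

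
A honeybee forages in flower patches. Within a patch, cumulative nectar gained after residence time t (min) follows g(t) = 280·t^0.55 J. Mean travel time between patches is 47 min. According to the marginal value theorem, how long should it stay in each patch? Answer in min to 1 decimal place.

57.4 min

Optimal t* satisfies g'(t*) = g(t*)/(T + t*).
g'(t) = 0.55·280·t^-0.45. Setting 0.55·280·t^-0.45 = 280·t^0.55/(47+t) gives 0.55(47+t) = t, so 0.45·t = 0.55×47.
t* = 0.55×47/0.45 = 57.44 min.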